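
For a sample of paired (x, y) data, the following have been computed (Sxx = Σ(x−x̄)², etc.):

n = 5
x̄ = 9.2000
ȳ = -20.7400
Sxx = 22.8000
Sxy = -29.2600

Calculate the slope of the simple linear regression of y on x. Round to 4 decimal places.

-1.2833

b = Sxy/Sxx = -29.26/22.8 = -1.283333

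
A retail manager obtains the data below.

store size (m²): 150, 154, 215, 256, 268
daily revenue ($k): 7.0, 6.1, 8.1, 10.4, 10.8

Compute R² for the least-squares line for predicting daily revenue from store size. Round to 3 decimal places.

0.940

n = 5, Σx = 1043, Σy = 42.4, Σxy = 9287.7, Σx² = 229801, Σy² = 376.62
Sxx = Σx² − (Σx)²/n = 229801 − 217569.8 = 12231.2
Sxy = Σxy − (Σx)(Σy)/n = 9287.7 − 8844.64 = 443.06
Syy = Σy² − (Σy)²/n = 376.62 − 359.552 = 17.068
R² = Sxy²/(Sxx·Syy) = (443.06)²/(12231.2·17.068) = 0.940315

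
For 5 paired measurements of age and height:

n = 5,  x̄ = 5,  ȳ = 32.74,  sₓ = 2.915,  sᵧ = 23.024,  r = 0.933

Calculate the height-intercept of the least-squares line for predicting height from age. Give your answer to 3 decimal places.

-4.106

b = r · sᵧ/sₓ = 0.933 · 23.024/2.915 = 7.369260
a = ȳ − b·x̄ = 32.74 − 7.369260·5 = -4.106298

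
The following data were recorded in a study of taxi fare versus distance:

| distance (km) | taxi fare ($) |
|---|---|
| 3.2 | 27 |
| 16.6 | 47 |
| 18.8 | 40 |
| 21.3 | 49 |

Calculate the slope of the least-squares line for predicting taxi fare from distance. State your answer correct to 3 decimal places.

n = 4, Σx = 59.9, Σy = 163, Σxy = 2662.3, Σx² = 1092.93
Sxx = Σx² − (Σx)²/n = 1092.93 − 897.0025 = 195.9275
Sxy = Σxy − (Σx)(Σy)/n = 2662.3 − 2440.925 = 221.375
b = Sxy/Sxx = 221.375/195.9275 = 1.129882

1.130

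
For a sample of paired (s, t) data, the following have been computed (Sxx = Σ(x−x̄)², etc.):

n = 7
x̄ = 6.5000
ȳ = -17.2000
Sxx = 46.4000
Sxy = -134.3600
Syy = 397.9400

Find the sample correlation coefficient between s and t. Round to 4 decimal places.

-0.9888

r = Sxy/√(Sxx·Syy) = -134.36/√(18464.416) = -134.36/135.883833 = -0.988786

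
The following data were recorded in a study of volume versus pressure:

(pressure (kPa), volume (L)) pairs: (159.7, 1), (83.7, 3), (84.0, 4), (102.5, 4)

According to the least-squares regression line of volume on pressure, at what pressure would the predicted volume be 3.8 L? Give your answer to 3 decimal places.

84.188

n = 4, Σx = 429.9, Σy = 12, Σxy = 1156.8, Σx² = 50072.03
Sxx = Σx² − (Σx)²/n = 50072.03 − 46203.5025 = 3868.5275
Sxy = Σxy − (Σx)(Σy)/n = 1156.8 − 1289.7 = -132.9
b = Sxy/Sxx = -132.9/3868.5275 = -0.034354
a = ȳ − b·x̄ = 3 − (-0.034354)·107.475 = 6.692213
Set a + b·x = 3.8: x = (3.8 − 6.692213) / (-0.034354) = 84.188153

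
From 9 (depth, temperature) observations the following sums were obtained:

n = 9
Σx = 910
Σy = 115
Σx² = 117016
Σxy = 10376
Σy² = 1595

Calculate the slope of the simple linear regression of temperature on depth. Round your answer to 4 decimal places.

Sxx = Σx² − (Σx)²/n = 117016 − 92011.111111 = 25004.888889
Sxy = Σxy − (Σx)(Σy)/n = 10376 − 11627.777778 = -1251.777778
b = Sxy/Sxx = -1251.777778/25004.888889 = -0.050061

-0.0501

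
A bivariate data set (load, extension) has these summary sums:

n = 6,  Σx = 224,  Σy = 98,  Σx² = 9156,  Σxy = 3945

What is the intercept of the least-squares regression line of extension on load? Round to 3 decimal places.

2.859

Sxx = Σx² − (Σx)²/n = 9156 − 8362.666667 = 793.333333
Sxy = Σxy − (Σx)(Σy)/n = 3945 − 3658.666667 = 286.333333
b = Sxy/Sxx = 286.333333/793.333333 = 0.360924
a = ȳ − b·x̄ = 16.333333 − 0.360924·37.333333 = 2.858824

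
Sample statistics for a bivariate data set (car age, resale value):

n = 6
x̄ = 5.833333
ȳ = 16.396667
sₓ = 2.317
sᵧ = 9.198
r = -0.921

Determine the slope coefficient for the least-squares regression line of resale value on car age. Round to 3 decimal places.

-3.656

b = r · sᵧ/sₓ = -0.921 · 9.198/2.317 = -3.656175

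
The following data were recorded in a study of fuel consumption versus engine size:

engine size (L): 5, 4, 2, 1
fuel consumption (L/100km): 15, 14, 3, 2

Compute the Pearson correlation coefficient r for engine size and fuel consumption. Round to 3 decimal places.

n = 4, Σx = 12, Σy = 34, Σxy = 139, Σx² = 46, Σy² = 434
Sxx = Σx² − (Σx)²/n = 46 − 36 = 10
Sxy = Σxy − (Σx)(Σy)/n = 139 − 102 = 37
Syy = Σy² − (Σy)²/n = 434 − 289 = 145
r = Sxy/√(Sxx·Syy) = 37/√(1450) = 37/38.078866 = 0.971668

0.972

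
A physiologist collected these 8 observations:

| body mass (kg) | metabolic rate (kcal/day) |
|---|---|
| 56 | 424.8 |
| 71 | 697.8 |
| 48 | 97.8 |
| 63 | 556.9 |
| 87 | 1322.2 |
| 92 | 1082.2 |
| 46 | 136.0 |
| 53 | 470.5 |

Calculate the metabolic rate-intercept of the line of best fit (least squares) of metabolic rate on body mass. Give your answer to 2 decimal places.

n = 8, Σx = 516, Σy = 4788.2, Σxy = 358898, Σx² = 35408
Sxx = Σx² − (Σx)²/n = 35408 − 33282 = 2126
Sxy = Σxy − (Σx)(Σy)/n = 358898 − 308838.9 = 50059.1
b = Sxy/Sxx = 50059.1/2126 = 23.546143
a = ȳ − b·x̄ = 598.525 − 23.546143·64.5 = -920.201223

-920.20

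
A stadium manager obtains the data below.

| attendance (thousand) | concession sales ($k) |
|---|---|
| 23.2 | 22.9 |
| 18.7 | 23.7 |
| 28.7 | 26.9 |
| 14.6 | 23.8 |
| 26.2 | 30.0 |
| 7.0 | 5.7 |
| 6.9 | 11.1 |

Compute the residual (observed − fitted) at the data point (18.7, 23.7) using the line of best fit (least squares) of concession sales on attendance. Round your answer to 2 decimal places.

n = 7, Σx = 125.3, Σy = 144.1, Σxy = 2996.47, Σx² = 2707.83
Sxx = Σx² − (Σx)²/n = 2707.83 − 2242.87 = 464.96
Sxy = Σxy − (Σx)(Σy)/n = 2996.47 − 2579.39 = 417.08
b = Sxy/Sxx = 417.08/464.96 = 0.897023
a = ȳ − b·x̄ = 20.585714 − 0.897023·17.9 = 4.528995
ŷ(18.7) = 4.528995 + 0.897023·18.7 = 21.303333
residual = y − ŷ = 23.7 − 21.303333 = 2.396667

2.40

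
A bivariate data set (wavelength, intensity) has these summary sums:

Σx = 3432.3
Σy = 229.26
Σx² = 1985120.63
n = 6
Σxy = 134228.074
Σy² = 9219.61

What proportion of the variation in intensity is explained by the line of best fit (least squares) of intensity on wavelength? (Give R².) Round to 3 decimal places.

0.952

Sxx = Σx² − (Σx)²/n = 1985120.63 − 1963447.215 = 21673.415
Sxy = Σxy − (Σx)(Σy)/n = 134228.074 − 131148.183 = 3079.891
Syy = Σy² − (Σy)²/n = 9219.61 − 8760.0246 = 459.5854
R² = Sxy²/(Sxx·Syy) = (3079.891)²/(21673.415·459.5854) = 0.952307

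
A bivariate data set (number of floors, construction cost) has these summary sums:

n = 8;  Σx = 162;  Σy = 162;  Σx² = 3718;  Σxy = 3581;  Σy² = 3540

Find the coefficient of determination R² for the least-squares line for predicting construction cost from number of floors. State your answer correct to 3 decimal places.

0.795

Sxx = Σx² − (Σx)²/n = 3718 − 3280.5 = 437.5
Sxy = Σxy − (Σx)(Σy)/n = 3581 − 3280.5 = 300.5
Syy = Σy² − (Σy)²/n = 3540 − 3280.5 = 259.5
R² = Sxy²/(Sxx·Syy) = (300.5)²/(437.5·259.5) = 0.795378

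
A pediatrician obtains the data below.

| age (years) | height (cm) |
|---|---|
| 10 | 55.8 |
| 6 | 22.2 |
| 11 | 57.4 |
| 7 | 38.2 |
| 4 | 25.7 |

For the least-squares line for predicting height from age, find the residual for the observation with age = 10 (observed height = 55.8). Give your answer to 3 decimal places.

3.064

n = 5, Σx = 38, Σy = 199.3, Σxy = 1692.8, Σx² = 322
Sxx = Σx² − (Σx)²/n = 322 − 288.8 = 33.2
Sxy = Σxy − (Σx)(Σy)/n = 1692.8 − 1514.68 = 178.12
b = Sxy/Sxx = 178.12/33.2 = 5.365060
a = ȳ − b·x̄ = 39.86 − 5.365060·7.6 = -0.914458
ŷ(10) = -0.914458 + 5.365060·10 = 52.736145
residual = y − ŷ = 55.8 − 52.736145 = 3.063855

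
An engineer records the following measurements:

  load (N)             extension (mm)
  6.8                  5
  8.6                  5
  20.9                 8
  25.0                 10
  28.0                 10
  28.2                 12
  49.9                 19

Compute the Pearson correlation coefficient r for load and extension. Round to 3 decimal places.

n = 7, Σx = 167.4, Σy = 69, Σxy = 2060.7, Σx² = 5251.26, Σy² = 819
Sxx = Σx² − (Σx)²/n = 5251.26 − 4003.251429 = 1248.008571
Sxy = Σxy − (Σx)(Σy)/n = 2060.7 − 1650.085714 = 410.614286
Syy = Σy² − (Σy)²/n = 819 − 680.142857 = 138.857143
r = Sxy/√(Sxx·Syy) = 410.614286/√(173294.904490) = 410.614286/416.287046 = 0.986373

0.986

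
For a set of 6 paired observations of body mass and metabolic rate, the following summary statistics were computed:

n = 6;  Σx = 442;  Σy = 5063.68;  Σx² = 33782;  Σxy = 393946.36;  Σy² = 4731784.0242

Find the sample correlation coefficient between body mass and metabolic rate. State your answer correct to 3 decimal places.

0.884

Sxx = Σx² − (Σx)²/n = 33782 − 32560.666667 = 1221.333333
Sxy = Σxy − (Σx)(Σy)/n = 393946.36 − 373024.426667 = 20921.933333
Syy = Σy² − (Σy)²/n = 4731784.0242 − 4273475.857067 = 458308.167133
r = Sxy/√(Sxx·Syy) = 20921.933333/√(559747041.458844) = 20921.933333/23658.973804 = 0.884313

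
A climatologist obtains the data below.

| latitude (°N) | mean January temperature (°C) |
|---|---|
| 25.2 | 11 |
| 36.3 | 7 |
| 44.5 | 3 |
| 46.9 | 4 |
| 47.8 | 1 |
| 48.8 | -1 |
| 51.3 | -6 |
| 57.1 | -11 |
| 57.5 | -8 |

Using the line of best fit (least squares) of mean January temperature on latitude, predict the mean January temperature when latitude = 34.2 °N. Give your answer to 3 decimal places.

n = 9, Σx = 415.4, Σy = 0, Σxy = -544.5, Σx² = 19997.22
Sxx = Σx² − (Σx)²/n = 19997.22 − 19173.017778 = 824.202222
Sxy = Σxy − (Σx)(Σy)/n = -544.5 − 0 = -544.5
b = Sxy/Sxx = -544.5/824.202222 = -0.660639
a = ȳ − b·x̄ = 0 − (-0.660639)·46.155556 = 30.492153
ŷ(34.2) = a + b·34.2 = 30.492153 + (-0.660639)·34.2 = 7.898304

7.898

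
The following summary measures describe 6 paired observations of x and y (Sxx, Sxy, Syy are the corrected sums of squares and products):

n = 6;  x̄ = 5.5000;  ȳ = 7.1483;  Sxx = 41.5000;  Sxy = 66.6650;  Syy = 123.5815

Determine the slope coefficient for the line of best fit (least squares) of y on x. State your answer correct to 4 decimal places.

1.6064

b = Sxy/Sxx = 66.665/41.5 = 1.606386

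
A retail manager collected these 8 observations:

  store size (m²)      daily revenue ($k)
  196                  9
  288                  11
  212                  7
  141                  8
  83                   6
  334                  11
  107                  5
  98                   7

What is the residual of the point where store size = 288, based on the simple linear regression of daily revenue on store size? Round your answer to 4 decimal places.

n = 8, Σx = 1459, Σy = 64, Σxy = 12937, Σx² = 325683
Sxx = Σx² − (Σx)²/n = 325683 − 266085.125 = 59597.875
Sxy = Σxy − (Σx)(Σy)/n = 12937 − 11672 = 1265
b = Sxy/Sxx = 1265/59597.875 = 0.021226
a = ȳ − b·x̄ = 8 − 0.021226·182.375 = 4.128983
ŷ(288) = 4.128983 + 0.021226·288 = 10.241953
residual = y − ŷ = 11 − 10.241953 = 0.758047

0.7580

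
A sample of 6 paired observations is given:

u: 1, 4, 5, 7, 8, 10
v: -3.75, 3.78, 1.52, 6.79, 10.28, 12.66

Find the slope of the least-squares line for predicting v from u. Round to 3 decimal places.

n = 6, Σx = 35, Σy = 31.28, Σxy = 275.34, Σx² = 255
Sxx = Σx² − (Σx)²/n = 255 − 204.166667 = 50.833333
Sxy = Σxy − (Σx)(Σy)/n = 275.34 − 182.466667 = 92.873333
b = Sxy/Sxx = 92.873333/50.833333 = 1.827016

1.827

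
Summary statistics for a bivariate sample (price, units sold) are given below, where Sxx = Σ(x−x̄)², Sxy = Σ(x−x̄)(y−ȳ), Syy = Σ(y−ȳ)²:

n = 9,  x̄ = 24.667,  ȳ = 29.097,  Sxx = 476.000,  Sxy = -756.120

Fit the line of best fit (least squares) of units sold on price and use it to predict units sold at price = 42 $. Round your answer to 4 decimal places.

b = Sxy/Sxx = -756.12/476 = -1.588487
a = ȳ − b·x̄ = 29.097 − (-1.588487)·24.667 = 68.280219
ŷ(42) = a + b·42 = 68.280219 + (-1.588487)·42 = 1.563748

1.5637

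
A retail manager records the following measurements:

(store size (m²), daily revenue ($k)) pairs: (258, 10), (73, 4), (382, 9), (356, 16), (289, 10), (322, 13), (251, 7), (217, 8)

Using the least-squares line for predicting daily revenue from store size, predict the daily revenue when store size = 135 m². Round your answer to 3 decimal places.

5.728

n = 8, Σx = 2148, Σy = 77, Σxy = 22575, Σx² = 641848
Sxx = Σx² − (Σx)²/n = 641848 − 576738 = 65110
Sxy = Σxy − (Σx)(Σy)/n = 22575 − 20674.5 = 1900.5
b = Sxy/Sxx = 1900.5/65110 = 0.029189
a = ȳ − b·x̄ = 9.625 − 0.029189·268.5 = 1.787736
ŷ(135) = a + b·135 = 1.787736 + 0.029189·135 = 5.728260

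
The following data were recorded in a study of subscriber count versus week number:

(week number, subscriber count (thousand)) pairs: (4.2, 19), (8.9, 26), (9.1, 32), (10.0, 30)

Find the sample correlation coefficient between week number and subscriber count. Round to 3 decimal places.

n = 4, Σx = 32.2, Σy = 107, Σxy = 902.4, Σx² = 279.66, Σy² = 2961
Sxx = Σx² − (Σx)²/n = 279.66 − 259.21 = 20.45
Sxy = Σxy − (Σx)(Σy)/n = 902.4 − 861.35 = 41.05
Syy = Σy² − (Σy)²/n = 2961 − 2862.25 = 98.75
r = Sxy/√(Sxx·Syy) = 41.05/√(2019.4375) = 41.05/44.938152 = 0.913478

0.913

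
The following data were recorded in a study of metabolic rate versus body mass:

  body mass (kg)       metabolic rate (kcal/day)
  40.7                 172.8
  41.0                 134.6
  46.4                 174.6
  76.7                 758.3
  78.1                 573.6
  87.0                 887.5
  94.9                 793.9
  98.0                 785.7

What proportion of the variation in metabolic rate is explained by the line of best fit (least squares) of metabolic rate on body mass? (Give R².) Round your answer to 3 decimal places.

0.916

n = 8, Σx = 562.8, Σy = 4281, Σxy = 353164.98, Σx² = 43651.96, Σy² = 3017755.96
Sxx = Σx² − (Σx)²/n = 43651.96 − 39592.98 = 4058.98
Sxy = Σxy − (Σx)(Σy)/n = 353164.98 − 301168.35 = 51996.63
Syy = Σy² − (Σy)²/n = 3017755.96 − 2290870.125 = 726885.835
R² = Sxy²/(Sxx·Syy) = (51996.63)²/(4058.98·726885.835) = 0.916362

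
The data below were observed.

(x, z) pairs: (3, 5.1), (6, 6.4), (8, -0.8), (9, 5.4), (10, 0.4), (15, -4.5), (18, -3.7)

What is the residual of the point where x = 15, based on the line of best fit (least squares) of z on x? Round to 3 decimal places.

-1.930

n = 7, Σx = 69, Σy = 8.3, Σxy = -34.2, Σx² = 839
Sxx = Σx² − (Σx)²/n = 839 − 680.142857 = 158.857143
Sxy = Σxy − (Σx)(Σy)/n = -34.2 − 81.814286 = -116.014286
b = Sxy/Sxx = -116.014286/158.857143 = -0.730306
a = ȳ − b·x̄ = 1.185714 − (-0.730306)·9.857143 = 8.384442
ŷ(15) = 8.384442 + (-0.730306)·15 = -2.570144
residual = y − ŷ = -4.5 − (-2.570144) = -1.929856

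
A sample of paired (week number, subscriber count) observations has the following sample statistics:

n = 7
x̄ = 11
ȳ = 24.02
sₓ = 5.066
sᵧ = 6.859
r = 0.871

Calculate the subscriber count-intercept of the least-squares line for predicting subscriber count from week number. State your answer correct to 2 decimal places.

11.05

b = r · sᵧ/sₓ = 0.871 · 6.859/5.066 = 1.179271
a = ȳ − b·x̄ = 24.02 − 1.179271·11 = 11.048014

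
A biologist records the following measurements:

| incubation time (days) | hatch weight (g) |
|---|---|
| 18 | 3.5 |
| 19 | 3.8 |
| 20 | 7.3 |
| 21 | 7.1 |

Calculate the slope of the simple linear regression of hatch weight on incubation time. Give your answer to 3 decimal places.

1.430

n = 4, Σx = 78, Σy = 21.7, Σxy = 430.3, Σx² = 1526
Sxx = Σx² − (Σx)²/n = 1526 − 1521 = 5
Sxy = Σxy − (Σx)(Σy)/n = 430.3 − 423.15 = 7.15
b = Sxy/Sxx = 7.15/5 = 1.43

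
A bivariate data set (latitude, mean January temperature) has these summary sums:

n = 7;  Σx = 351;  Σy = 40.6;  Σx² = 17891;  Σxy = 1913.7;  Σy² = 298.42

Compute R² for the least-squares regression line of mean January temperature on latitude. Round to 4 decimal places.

0.8144

Sxx = Σx² − (Σx)²/n = 17891 − 17600.142857 = 290.857143
Sxy = Σxy − (Σx)(Σy)/n = 1913.7 − 2035.8 = -122.1
Syy = Σy² − (Σy)²/n = 298.42 − 235.48 = 62.94
R² = Sxy²/(Sxx·Syy) = (-122.1)²/(290.857143·62.94) = 0.814376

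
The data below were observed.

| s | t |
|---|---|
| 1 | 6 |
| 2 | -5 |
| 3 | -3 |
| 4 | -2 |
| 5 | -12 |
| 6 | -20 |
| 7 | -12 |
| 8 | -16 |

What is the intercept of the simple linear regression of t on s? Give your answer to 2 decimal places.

5.39

n = 8, Σx = 36, Σy = -64, Σxy = -413, Σx² = 204
Sxx = Σx² − (Σx)²/n = 204 − 162 = 42
Sxy = Σxy − (Σx)(Σy)/n = -413 − (-288) = -125
b = Sxy/Sxx = -125/42 = -2.976190
a = ȳ − b·x̄ = -8 − (-2.976190)·4.5 = 5.392857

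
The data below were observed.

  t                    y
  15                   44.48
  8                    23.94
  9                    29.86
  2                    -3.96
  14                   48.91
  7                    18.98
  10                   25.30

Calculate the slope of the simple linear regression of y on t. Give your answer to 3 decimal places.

3.890

n = 7, Σx = 65, Σy = 187.51, Σxy = 2190.14, Σx² = 719
Sxx = Σx² − (Σx)²/n = 719 − 603.571429 = 115.428571
Sxy = Σxy − (Σx)(Σy)/n = 2190.14 − 1741.164286 = 448.975714
b = Sxy/Sxx = 448.975714/115.428571 = 3.889641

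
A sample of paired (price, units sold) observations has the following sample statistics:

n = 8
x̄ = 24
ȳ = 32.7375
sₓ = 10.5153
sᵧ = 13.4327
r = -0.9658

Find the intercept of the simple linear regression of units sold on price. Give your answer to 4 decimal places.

b = r · sᵧ/sₓ = -0.9658 · 13.4327/10.5153 = -1.233755
a = ȳ − b·x̄ = 32.7375 − (-1.233755)·24 = 62.347615

62.3476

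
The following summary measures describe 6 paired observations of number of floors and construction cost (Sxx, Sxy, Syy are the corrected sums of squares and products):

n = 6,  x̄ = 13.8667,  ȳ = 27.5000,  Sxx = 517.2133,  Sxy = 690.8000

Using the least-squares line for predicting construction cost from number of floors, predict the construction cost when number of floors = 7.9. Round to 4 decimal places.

19.5308

b = Sxy/Sxx = 690.8/517.2133 = 1.335619
a = ȳ − b·x̄ = 27.5 − 1.335619·13.8667 = 8.979370
ŷ(7.9) = a + b·7.9 = 8.979370 + 1.335619·7.9 = 19.530761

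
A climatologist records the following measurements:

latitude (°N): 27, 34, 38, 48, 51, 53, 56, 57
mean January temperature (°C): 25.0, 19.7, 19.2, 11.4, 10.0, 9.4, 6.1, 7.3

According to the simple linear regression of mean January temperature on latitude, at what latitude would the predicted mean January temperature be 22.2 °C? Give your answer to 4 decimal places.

n = 8, Σx = 364, Σy = 108.1, Σxy = 4387.5, Σx² = 17428
Sxx = Σx² − (Σx)²/n = 17428 − 16562 = 866
Sxy = Σxy − (Σx)(Σy)/n = 4387.5 − 4918.55 = -531.05
b = Sxy/Sxx = -531.05/866 = -0.613222
a = ȳ − b·x̄ = 13.5125 − (-0.613222)·45.5 = 41.414088
Set a + b·x = 22.2: x = (22.2 − 41.414088) / (-0.613222) = 31.333019

31.3330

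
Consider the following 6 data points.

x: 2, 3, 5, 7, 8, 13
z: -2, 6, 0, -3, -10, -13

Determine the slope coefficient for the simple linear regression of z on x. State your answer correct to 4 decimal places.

-1.4706

n = 6, Σx = 38, Σy = -22, Σxy = -256, Σx² = 320
Sxx = Σx² − (Σx)²/n = 320 − 240.666667 = 79.333333
Sxy = Σxy − (Σx)(Σy)/n = -256 − (-139.333333) = -116.666667
b = Sxy/Sxx = -116.666667/79.333333 = -1.470588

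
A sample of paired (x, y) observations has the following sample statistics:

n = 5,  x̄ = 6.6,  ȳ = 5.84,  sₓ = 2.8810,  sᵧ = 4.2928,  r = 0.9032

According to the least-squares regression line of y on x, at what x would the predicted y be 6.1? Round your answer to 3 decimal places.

b = r · sᵧ/sₓ = 0.9032 · 4.2928/2.881 = 1.345802
a = ȳ − b·x̄ = 5.84 − 1.345802·6.6 = -3.042296
Set a + b·x = 6.1: x = (6.1 − (-3.042296)) / 1.345802 = 6.793193

6.793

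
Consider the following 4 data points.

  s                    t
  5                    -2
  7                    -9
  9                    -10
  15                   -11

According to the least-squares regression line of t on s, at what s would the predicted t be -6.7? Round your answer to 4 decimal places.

7.1800

n = 4, Σx = 36, Σy = -32, Σxy = -328, Σx² = 380
Sxx = Σx² − (Σx)²/n = 380 − 324 = 56
Sxy = Σxy − (Σx)(Σy)/n = -328 − (-288) = -40
b = Sxy/Sxx = -40/56 = -0.714286
a = ȳ − b·x̄ = -8 − (-0.714286)·9 = -1.571429
Set a + b·x = -6.7: x = (-6.7 − (-1.571429)) / (-0.714286) = 7.18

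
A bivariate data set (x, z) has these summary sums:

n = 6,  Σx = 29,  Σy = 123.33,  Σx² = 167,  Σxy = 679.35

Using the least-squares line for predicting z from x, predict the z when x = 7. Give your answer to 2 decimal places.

27.28

Sxx = Σx² − (Σx)²/n = 167 − 140.166667 = 26.833333
Sxy = Σxy − (Σx)(Σy)/n = 679.35 − 596.095 = 83.255
b = Sxy/Sxx = 83.255/26.833333 = 3.102671
a = ȳ − b·x̄ = 20.555 − 3.102671·4.833333 = 5.558758
ŷ(7) = a + b·7 = 5.558758 + 3.102671·7 = 27.277453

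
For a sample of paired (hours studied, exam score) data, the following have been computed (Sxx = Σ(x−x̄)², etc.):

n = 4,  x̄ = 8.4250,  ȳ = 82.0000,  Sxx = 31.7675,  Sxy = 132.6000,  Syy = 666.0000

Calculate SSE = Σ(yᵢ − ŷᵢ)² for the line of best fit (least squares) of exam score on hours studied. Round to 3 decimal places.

b = Sxy/Sxx = 132.6/31.7675 = 4.174077
SSE = Syy − b·Sxy = 666 − 4.174077·132.6 = 112.517353

112.517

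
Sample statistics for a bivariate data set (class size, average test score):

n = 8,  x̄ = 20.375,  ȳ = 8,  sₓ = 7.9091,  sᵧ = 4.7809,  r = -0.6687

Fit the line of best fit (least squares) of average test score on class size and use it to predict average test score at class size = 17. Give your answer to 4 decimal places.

9.3642

b = r · sᵧ/sₓ = -0.6687 · 4.7809/7.9091 = -0.404216
a = ȳ − b·x̄ = 8 − (-0.404216)·20.375 = 16.235909
ŷ(17) = a + b·17 = 16.235909 + (-0.404216)·17 = 9.364230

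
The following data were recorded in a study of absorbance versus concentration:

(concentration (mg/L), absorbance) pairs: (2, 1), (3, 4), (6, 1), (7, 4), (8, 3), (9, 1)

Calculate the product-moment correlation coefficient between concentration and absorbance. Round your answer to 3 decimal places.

n = 6, Σx = 35, Σy = 14, Σxy = 81, Σx² = 243, Σy² = 44
Sxx = Σx² − (Σx)²/n = 243 − 204.166667 = 38.833333
Sxy = Σxy − (Σx)(Σy)/n = 81 − 81.666667 = -0.666667
Syy = Σy² − (Σy)²/n = 44 − 32.666667 = 11.333333
r = Sxy/√(Sxx·Syy) = -0.666667/√(440.111111) = -0.666667/20.978825 = -0.031778

-0.032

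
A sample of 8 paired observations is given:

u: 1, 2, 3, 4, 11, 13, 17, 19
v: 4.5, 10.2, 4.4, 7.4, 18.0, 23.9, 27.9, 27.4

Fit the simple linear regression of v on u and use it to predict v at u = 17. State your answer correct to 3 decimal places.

26.745

n = 8, Σx = 70, Σy = 123.7, Σxy = 1571.3, Σx² = 970
Sxx = Σx² − (Σx)²/n = 970 − 612.5 = 357.5
Sxy = Σxy − (Σx)(Σy)/n = 1571.3 − 1082.375 = 488.925
b = Sxy/Sxx = 488.925/357.5 = 1.367622
a = ȳ − b·x̄ = 15.4625 − 1.367622·8.75 = 3.495804
ŷ(17) = a + b·17 = 3.495804 + 1.367622·17 = 26.745385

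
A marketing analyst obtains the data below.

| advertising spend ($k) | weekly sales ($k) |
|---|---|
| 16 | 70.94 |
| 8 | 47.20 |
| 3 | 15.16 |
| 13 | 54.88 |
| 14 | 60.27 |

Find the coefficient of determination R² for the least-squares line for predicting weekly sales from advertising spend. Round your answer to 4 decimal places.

0.9419

n = 5, Σx = 54, Σy = 248.45, Σxy = 3115.34, Σx² = 694, Σy² = 14134.4365
Sxx = Σx² − (Σx)²/n = 694 − 583.2 = 110.8
Sxy = Σxy − (Σx)(Σy)/n = 3115.34 − 2683.26 = 432.08
Syy = Σy² − (Σy)²/n = 14134.4365 − 12345.4805 = 1788.956
R² = Sxy²/(Sxx·Syy) = (432.08)²/(110.8·1788.956) = 0.941866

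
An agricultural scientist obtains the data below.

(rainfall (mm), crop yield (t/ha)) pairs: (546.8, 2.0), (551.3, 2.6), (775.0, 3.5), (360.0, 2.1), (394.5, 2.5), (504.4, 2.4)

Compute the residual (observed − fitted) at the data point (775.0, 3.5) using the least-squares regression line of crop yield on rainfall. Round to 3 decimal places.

0.259

n = 6, Σx = 3132, Σy = 15.1, Σxy = 8192.29, Σx² = 1743196.54
Sxx = Σx² − (Σx)²/n = 1743196.54 − 1634904 = 108292.54
Sxy = Σxy − (Σx)(Σy)/n = 8192.29 − 7882.2 = 310.09
b = Sxy/Sxx = 310.09/108292.54 = 0.002863
a = ȳ − b·x̄ = 2.516667 − 0.002863·522 = 1.021947
ŷ(775.0) = 1.021947 + 0.002863·775 = 3.241119
residual = y − ŷ = 3.5 − 3.241119 = 0.258881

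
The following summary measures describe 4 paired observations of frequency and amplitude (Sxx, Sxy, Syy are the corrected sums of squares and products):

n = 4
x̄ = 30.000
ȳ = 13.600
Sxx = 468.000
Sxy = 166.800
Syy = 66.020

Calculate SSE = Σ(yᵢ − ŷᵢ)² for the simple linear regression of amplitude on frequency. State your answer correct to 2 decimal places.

6.57

b = Sxy/Sxx = 166.8/468 = 0.356410
SSE = Syy − b·Sxy = 66.02 − 0.356410·166.8 = 6.570769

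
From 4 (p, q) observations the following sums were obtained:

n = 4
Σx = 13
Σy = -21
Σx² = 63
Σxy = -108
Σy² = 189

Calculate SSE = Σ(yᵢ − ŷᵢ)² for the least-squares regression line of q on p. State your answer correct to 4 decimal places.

2.6024

Sxx = Σx² − (Σx)²/n = 63 − 42.25 = 20.75
Sxy = Σxy − (Σx)(Σy)/n = -108 − (-68.25) = -39.75
Syy = Σy² − (Σy)²/n = 189 − 110.25 = 78.75
b = Sxy/Sxx = -39.75/20.75 = -1.915663
SSE = Syy − b·Sxy = 78.75 − (-1.915663)·(-39.75) = 2.602410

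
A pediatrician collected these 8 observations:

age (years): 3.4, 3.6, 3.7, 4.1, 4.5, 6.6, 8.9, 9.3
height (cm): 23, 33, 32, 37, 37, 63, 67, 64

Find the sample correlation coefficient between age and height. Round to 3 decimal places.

n = 8, Σx = 44.1, Σy = 356, Σxy = 2240.9, Σx² = 284.53, Σy² = 17934
Sxx = Σx² − (Σx)²/n = 284.53 − 243.10125 = 41.42875
Sxy = Σxy − (Σx)(Σy)/n = 2240.9 − 1962.45 = 278.45
Syy = Σy² − (Σy)²/n = 17934 − 15842 = 2092
r = Sxy/√(Sxx·Syy) = 278.45/√(86668.945) = 278.45/294.395898 = 0.945835

0.946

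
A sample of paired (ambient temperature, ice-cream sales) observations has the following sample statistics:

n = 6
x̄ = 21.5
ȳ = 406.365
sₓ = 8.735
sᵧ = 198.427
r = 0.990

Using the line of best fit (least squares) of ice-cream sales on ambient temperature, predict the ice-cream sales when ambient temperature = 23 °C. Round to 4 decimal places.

b = r · sᵧ/sₓ = 0.99 · 198.427/8.735 = 22.489151
a = ȳ − b·x̄ = 406.365 − 22.489151·21.5 = -77.151737
ŷ(23) = a + b·23 = -77.151737 + 22.489151·23 = 440.098726

440.0987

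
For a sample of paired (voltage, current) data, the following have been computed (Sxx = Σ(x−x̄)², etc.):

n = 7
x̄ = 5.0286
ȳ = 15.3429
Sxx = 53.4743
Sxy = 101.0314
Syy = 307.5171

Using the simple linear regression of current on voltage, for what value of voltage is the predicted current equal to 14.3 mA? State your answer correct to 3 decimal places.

b = Sxy/Sxx = 101.0314/53.4743 = 1.889345
a = ȳ − b·x̄ = 15.3429 − 1.889345·5.0286 = 5.842140
Set a + b·x = 14.3: x = (14.3 − 5.842140) / 1.889345 = 4.476610

4.477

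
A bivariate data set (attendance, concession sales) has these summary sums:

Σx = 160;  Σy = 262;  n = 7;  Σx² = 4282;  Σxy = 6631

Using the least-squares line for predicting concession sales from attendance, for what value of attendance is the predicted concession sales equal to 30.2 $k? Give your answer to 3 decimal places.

15.826

Sxx = Σx² − (Σx)²/n = 4282 − 3657.142857 = 624.857143
Sxy = Σxy − (Σx)(Σy)/n = 6631 − 5988.571429 = 642.428571
b = Sxy/Sxx = 642.428571/624.857143 = 1.028121
a = ȳ − b·x̄ = 37.428571 − 1.028121·22.857143 = 13.928669
Set a + b·x = 30.2: x = (30.2 − 13.928669) / 1.028121 = 15.826284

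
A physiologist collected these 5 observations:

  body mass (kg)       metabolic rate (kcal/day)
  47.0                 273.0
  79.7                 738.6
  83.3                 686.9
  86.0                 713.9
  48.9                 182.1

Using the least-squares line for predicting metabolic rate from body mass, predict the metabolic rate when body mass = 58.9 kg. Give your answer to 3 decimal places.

n = 5, Σx = 344.9, Σy = 2594.5, Σxy = 199216.28, Σx² = 25287.19
Sxx = Σx² − (Σx)²/n = 25287.19 − 23791.202 = 1495.988
Sxy = Σxy − (Σx)(Σy)/n = 199216.28 − 178968.61 = 20247.67
b = Sxy/Sxx = 20247.67/1495.988 = 13.534647
a = ȳ − b·x̄ = 518.9 − 13.534647·68.98 = -414.719973
ŷ(58.9) = a + b·58.9 = -414.719973 + 13.534647·58.9 = 382.470755

382.471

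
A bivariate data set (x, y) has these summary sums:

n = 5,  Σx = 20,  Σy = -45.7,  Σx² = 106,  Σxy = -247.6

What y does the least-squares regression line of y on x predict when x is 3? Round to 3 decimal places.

Sxx = Σx² − (Σx)²/n = 106 − 80 = 26
Sxy = Σxy − (Σx)(Σy)/n = -247.6 − (-182.8) = -64.8
b = Sxy/Sxx = -64.8/26 = -2.492308
a = ȳ − b·x̄ = -9.14 − (-2.492308)·4 = 0.829231
ŷ(3) = a + b·3 = 0.829231 + (-2.492308)·3 = -6.647692

-6.648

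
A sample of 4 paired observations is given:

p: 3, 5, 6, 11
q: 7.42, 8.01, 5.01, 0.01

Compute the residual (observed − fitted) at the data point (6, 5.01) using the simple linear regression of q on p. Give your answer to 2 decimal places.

n = 4, Σx = 25, Σy = 20.45, Σxy = 92.48, Σx² = 191
Sxx = Σx² − (Σx)²/n = 191 − 156.25 = 34.75
Sxy = Σxy − (Σx)(Σy)/n = 92.48 − 127.8125 = -35.3325
b = Sxy/Sxx = -35.3325/34.75 = -1.016763
a = ȳ − b·x̄ = 5.1125 − (-1.016763)·6.25 = 11.467266
ŷ(6) = 11.467266 + (-1.016763)·6 = 5.366691
residual = y − ŷ = 5.01 − 5.366691 = -0.356691

-0.36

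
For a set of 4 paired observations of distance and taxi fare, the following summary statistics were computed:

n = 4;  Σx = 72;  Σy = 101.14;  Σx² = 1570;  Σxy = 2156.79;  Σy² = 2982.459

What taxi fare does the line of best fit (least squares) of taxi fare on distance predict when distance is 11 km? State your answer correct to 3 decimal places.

Sxx = Σx² − (Σx)²/n = 1570 − 1296 = 274
Sxy = Σxy − (Σx)(Σy)/n = 2156.79 − 1820.52 = 336.27
b = Sxy/Sxx = 336.27/274 = 1.227263
a = ȳ − b·x̄ = 25.285 − 1.227263·18 = 3.194270
ŷ(11) = a + b·11 = 3.194270 + 1.227263·11 = 16.694161

16.694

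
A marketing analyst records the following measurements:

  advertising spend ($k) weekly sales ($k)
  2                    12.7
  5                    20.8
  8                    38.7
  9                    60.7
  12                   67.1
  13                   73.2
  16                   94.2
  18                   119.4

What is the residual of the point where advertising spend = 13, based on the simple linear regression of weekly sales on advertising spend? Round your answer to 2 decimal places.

n = 8, Σx = 83, Σy = 486.8, Σxy = 6398.5, Σx² = 1067
Sxx = Σx² − (Σx)²/n = 1067 − 861.125 = 205.875
Sxy = Σxy − (Σx)(Σy)/n = 6398.5 − 5050.55 = 1347.95
b = Sxy/Sxx = 1347.95/205.875 = 6.547420
a = ȳ − b·x̄ = 60.85 − 6.547420·10.375 = -7.079478
ŷ(13) = -7.079478 + 6.547420·13 = 78.036976
residual = y − ŷ = 73.2 − 78.036976 = -4.836976

-4.84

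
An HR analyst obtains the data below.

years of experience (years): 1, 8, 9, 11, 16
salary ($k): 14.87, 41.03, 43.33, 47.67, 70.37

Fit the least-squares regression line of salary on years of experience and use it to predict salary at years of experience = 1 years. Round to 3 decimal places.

14.441

n = 5, Σx = 45, Σy = 217.27, Σxy = 2383.37, Σx² = 523
Sxx = Σx² − (Σx)²/n = 523 − 405 = 118
Sxy = Σxy − (Σx)(Σy)/n = 2383.37 − 1955.43 = 427.94
b = Sxy/Sxx = 427.94/118 = 3.626610
a = ȳ − b·x̄ = 43.454 − 3.626610·9 = 10.814508
ŷ(1) = a + b·1 = 10.814508 + 3.626610·1 = 14.441119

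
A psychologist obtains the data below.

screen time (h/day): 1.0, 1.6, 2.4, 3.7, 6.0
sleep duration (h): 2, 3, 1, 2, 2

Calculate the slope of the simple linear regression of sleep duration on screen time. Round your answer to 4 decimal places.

n = 5, Σx = 14.7, Σy = 10, Σxy = 28.6, Σx² = 59.01
Sxx = Σx² − (Σx)²/n = 59.01 − 43.218 = 15.792
Sxy = Σxy − (Σx)(Σy)/n = 28.6 − 29.4 = -0.8
b = Sxy/Sxx = -0.8/15.792 = -0.050659

-0.0507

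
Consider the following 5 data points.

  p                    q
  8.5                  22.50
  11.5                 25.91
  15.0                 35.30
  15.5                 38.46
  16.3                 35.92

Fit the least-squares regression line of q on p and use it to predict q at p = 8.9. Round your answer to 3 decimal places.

n = 5, Σx = 66.8, Σy = 158.09, Σxy = 2200.341, Σx² = 935.44
Sxx = Σx² − (Σx)²/n = 935.44 − 892.448 = 42.992
Sxy = Σxy − (Σx)(Σy)/n = 2200.341 − 2112.0824 = 88.2586
b = Sxy/Sxx = 88.2586/42.992 = 2.052908
a = ȳ − b·x̄ = 31.618 − 2.052908·13.36 = 4.191156
ŷ(8.9) = a + b·8.9 = 4.191156 + 2.052908·8.9 = 22.462032

22.462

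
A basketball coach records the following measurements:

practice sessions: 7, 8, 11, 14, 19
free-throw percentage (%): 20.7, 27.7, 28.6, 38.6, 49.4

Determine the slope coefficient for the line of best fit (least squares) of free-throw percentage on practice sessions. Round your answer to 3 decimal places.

2.248

n = 5, Σx = 59, Σy = 165, Σxy = 2160.1, Σx² = 791
Sxx = Σx² − (Σx)²/n = 791 − 696.2 = 94.8
Sxy = Σxy − (Σx)(Σy)/n = 2160.1 − 1947 = 213.1
b = Sxy/Sxx = 213.1/94.8 = 2.247890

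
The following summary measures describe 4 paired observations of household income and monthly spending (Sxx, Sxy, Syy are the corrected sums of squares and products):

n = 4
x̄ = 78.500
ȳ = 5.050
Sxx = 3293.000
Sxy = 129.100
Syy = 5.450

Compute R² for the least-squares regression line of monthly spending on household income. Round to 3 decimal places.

0.929

R² = Sxy²/(Sxx·Syy) = (129.1)²/(3293·5.45) = 0.928676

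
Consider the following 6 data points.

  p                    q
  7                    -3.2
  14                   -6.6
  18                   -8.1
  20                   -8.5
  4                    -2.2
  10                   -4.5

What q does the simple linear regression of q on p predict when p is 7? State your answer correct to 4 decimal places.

n = 6, Σx = 73, Σy = -33.1, Σxy = -484.4, Σx² = 1085
Sxx = Σx² − (Σx)²/n = 1085 − 888.166667 = 196.833333
Sxy = Σxy − (Σx)(Σy)/n = -484.4 − (-402.716667) = -81.683333
b = Sxy/Sxx = -81.683333/196.833333 = -0.414987
a = ȳ − b·x̄ = -5.516667 − (-0.414987)·12.166667 = -0.467655
ŷ(7) = a + b·7 = -0.467655 + (-0.414987)·7 = -3.372566

-3.3726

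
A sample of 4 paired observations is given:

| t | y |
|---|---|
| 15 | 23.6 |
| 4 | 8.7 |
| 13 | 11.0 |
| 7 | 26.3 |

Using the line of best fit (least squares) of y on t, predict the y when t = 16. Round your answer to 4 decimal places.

n = 4, Σx = 39, Σy = 69.6, Σxy = 715.9, Σx² = 459
Sxx = Σx² − (Σx)²/n = 459 − 380.25 = 78.75
Sxy = Σxy − (Σx)(Σy)/n = 715.9 − 678.6 = 37.3
b = Sxy/Sxx = 37.3/78.75 = 0.473651
a = ȳ − b·x̄ = 17.4 − 0.473651·9.75 = 12.781905
ŷ(16) = a + b·16 = 12.781905 + 0.473651·16 = 20.360317

20.3603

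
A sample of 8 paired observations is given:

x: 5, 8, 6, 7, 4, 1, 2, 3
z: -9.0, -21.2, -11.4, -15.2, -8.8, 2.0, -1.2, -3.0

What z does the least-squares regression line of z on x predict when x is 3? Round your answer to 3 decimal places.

n = 8, Σx = 36, Σy = -67.8, Σxy = -434, Σx² = 204
Sxx = Σx² − (Σx)²/n = 204 − 162 = 42
Sxy = Σxy − (Σx)(Σy)/n = -434 − (-305.1) = -128.9
b = Sxy/Sxx = -128.9/42 = -3.069048
a = ȳ − b·x̄ = -8.475 − (-3.069048)·4.5 = 5.335714
ŷ(3) = a + b·3 = 5.335714 + (-3.069048)·3 = -3.871429

-3.871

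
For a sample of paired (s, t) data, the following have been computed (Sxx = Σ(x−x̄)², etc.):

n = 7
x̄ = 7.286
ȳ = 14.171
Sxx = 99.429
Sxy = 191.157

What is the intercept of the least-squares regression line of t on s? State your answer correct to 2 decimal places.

0.16

b = Sxy/Sxx = 191.157/99.429 = 1.922548
a = ȳ − b·x̄ = 14.171 − 1.922548·7.286 = 0.163317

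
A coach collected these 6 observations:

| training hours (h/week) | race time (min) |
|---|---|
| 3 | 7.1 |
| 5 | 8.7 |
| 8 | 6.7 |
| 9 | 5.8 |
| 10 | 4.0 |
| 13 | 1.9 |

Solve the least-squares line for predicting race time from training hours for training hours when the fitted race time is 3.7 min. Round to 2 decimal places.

n = 6, Σx = 48, Σy = 34.2, Σxy = 235.3, Σx² = 448
Sxx = Σx² − (Σx)²/n = 448 − 384 = 64
Sxy = Σxy − (Σx)(Σy)/n = 235.3 − 273.6 = -38.3
b = Sxy/Sxx = -38.3/64 = -0.598437
a = ȳ − b·x̄ = 5.7 − (-0.598437)·8 = 10.4875
Set a + b·x = 3.7: x = (3.7 − 10.4875) / (-0.598437) = 11.342037

11.34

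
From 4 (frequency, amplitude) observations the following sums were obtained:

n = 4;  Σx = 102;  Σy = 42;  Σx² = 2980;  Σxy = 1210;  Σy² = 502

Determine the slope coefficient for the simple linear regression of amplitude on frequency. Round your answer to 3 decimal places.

Sxx = Σx² − (Σx)²/n = 2980 − 2601 = 379
Sxy = Σxy − (Σx)(Σy)/n = 1210 − 1071 = 139
b = Sxy/Sxx = 139/379 = 0.366755

0.367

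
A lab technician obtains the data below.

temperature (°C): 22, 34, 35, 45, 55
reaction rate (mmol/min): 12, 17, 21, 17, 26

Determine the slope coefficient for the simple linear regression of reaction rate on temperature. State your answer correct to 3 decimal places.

0.355

n = 5, Σx = 191, Σy = 93, Σxy = 3772, Σx² = 7915
Sxx = Σx² − (Σx)²/n = 7915 − 7296.2 = 618.8
Sxy = Σxy − (Σx)(Σy)/n = 3772 − 3552.6 = 219.4
b = Sxy/Sxx = 219.4/618.8 = 0.354557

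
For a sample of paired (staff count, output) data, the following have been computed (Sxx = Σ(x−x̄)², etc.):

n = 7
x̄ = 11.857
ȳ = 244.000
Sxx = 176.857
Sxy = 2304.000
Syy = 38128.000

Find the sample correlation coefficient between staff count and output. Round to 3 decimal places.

0.887

r = Sxy/√(Sxx·Syy) = 2304/√(6743203.696) = 2304/2596.767933 = 0.887257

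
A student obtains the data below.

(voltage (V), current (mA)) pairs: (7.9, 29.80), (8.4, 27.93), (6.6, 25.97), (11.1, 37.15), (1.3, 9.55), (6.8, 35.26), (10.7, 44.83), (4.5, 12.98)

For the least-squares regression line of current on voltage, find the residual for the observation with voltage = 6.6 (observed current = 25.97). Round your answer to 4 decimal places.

n = 8, Σx = 57.3, Σy = 223.47, Σxy = 1844.073, Σx² = 482.41
Sxx = Σx² − (Σx)²/n = 482.41 − 410.41125 = 71.99875
Sxy = Σxy − (Σx)(Σy)/n = 1844.073 − 1600.603875 = 243.469125
b = Sxy/Sxx = 243.469125/71.99875 = 3.381574
a = ȳ − b·x̄ = 27.93375 − 3.381574·7.1625 = 3.713224
ŷ(6.6) = 3.713224 + 3.381574·6.6 = 26.031614
residual = y − ŷ = 25.97 − 26.031614 = -0.061614

-0.0616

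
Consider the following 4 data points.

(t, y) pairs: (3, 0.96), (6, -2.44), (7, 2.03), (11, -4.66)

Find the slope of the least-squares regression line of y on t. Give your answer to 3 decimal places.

-0.643

n = 4, Σx = 27, Σy = -4.11, Σxy = -48.81, Σx² = 215
Sxx = Σx² − (Σx)²/n = 215 − 182.25 = 32.75
Sxy = Σxy − (Σx)(Σy)/n = -48.81 − (-27.7425) = -21.0675
b = Sxy/Sxx = -21.0675/32.75 = -0.643282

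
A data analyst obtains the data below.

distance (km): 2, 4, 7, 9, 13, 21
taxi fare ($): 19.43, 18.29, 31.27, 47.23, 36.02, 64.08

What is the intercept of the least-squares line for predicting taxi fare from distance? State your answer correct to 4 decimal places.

14.3874

n = 6, Σx = 56, Σy = 216.32, Σxy = 2569.92, Σx² = 760
Sxx = Σx² − (Σx)²/n = 760 − 522.666667 = 237.333333
Sxy = Σxy − (Σx)(Σy)/n = 2569.92 − 2018.986667 = 550.933333
b = Sxy/Sxx = 550.933333/237.333333 = 2.321348
a = ȳ − b·x̄ = 36.053333 − 2.321348·9.333333 = 14.387416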